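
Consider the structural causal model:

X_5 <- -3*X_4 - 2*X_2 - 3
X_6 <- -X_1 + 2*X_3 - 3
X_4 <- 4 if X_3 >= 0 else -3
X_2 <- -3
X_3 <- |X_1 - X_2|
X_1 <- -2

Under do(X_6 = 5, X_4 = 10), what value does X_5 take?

-27

Setting X_6 = 5, X_4 = 10 by intervention discards those variables' equations.
X_5 = -3*X_4 - 2*X_2 - 3  [with X_4=10, X_2=-3]  = -27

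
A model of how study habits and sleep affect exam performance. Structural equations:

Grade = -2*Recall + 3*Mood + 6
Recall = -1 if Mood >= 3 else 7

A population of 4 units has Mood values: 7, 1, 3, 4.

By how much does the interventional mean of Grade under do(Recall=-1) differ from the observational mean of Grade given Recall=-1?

Every unit gets Recall=-1 under the intervention. Grade values become 29, 11, 17, 20; E[Grade|do(Recall=-1)] = 19.25.
E[Grade|Recall=-1] averages over only the 3 units with Recall=-1 (Mood = 7, 3, 4): Grade = 29, 17, 20, mean 22.
Difference = 19.25 − 22 = -2.75.

-2.75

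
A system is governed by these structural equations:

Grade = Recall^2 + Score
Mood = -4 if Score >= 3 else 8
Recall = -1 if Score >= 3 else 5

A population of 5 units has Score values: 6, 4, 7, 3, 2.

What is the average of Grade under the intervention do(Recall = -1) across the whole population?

do(Recall=-1) breaks Recall's dependence on Score. With Recall=-1 fixed, Grade across the units is 7, 5, 8, 4, 3, mean 5.4.

5.4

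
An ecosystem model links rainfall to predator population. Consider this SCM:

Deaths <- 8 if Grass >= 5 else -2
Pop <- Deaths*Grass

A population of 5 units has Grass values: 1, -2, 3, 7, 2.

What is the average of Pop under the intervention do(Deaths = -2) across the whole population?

The intervention sets Deaths=-2 in all 5 units regardless of Grass. Recomputing Pop per unit gives -2, 4, -6, -14, -4; average -4.4.

-4.4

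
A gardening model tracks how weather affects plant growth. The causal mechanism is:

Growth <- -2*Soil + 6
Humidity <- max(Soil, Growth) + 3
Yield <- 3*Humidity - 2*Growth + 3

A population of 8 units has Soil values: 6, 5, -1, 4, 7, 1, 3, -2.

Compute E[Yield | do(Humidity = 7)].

23.5

do(Humidity=7) breaks Humidity's dependence on Soil. With Humidity=7 fixed, Yield across the units is 36, 32, 8, 28, 40, 16, 24, 4, mean 23.5.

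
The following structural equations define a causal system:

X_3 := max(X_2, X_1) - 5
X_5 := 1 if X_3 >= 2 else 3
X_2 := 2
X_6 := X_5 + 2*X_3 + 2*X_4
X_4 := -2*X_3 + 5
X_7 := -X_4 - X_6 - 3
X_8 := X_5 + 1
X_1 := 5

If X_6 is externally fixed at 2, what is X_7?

Intervening sets X_6 = 2 and removes its equation (X_6 := X_5 + 2*X_3 + 2*X_4).
X_3 = max(X_2, X_1) - 5  [with X_2=2, X_1=5]  = 0
X_4 = -2*X_3 + 5  [with X_3=0]  = 5
X_7 = -X_4 - X_6 - 3  [with X_4=5, X_6=2]  = -10

-10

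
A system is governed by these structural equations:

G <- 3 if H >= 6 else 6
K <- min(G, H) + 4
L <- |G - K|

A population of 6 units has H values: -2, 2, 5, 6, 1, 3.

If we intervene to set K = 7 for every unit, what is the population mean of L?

1.5

Under do(K=7), K's equation is replaced by K=7 for every unit. Per-unit L: 1, 1, 1, 4, 1, 1. Mean = 1.5.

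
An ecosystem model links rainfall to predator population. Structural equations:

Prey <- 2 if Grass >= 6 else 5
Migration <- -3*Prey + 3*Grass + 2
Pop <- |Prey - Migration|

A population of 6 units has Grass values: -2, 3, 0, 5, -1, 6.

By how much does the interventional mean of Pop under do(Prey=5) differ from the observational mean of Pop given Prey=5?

-2.5

Every unit gets Prey=5 under the intervention. Pop values become 24, 9, 18, 3, 21, 0; E[Pop|do(Prey=5)] = 12.5.
E[Pop|Prey=5] averages over only the 5 units with Prey=5 (Grass = -2, 3, 0, 5, -1): Pop = 24, 9, 18, 3, 21, mean 15.
Difference = 12.5 − 15 = -2.5.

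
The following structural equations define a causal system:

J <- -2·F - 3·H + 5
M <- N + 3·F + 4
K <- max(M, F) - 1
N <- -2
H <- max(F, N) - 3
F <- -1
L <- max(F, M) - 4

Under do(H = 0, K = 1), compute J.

Setting H = 0, K = 1 by intervention discards those variables' equations.
J = -2·F - 3·H + 5  [with F=-1, H=0]  = 7

7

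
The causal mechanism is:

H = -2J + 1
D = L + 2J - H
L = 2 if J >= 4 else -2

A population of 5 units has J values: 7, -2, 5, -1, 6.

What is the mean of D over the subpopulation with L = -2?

-9

Conditioning on L=-2 selects the 2 unit(s) with J ∈ {-2, -1}. Their D values: -11, -7. Mean = -9.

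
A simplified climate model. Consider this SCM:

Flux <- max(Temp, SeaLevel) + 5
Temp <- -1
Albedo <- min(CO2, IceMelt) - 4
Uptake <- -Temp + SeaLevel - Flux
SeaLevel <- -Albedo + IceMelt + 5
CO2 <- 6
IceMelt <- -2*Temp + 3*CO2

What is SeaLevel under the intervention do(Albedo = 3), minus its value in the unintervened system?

Intervening sets Albedo = 3 and removes its equation (Albedo <- min(CO2, IceMelt) - 4).
IceMelt = -2*Temp + 3*CO2  [with Temp=-1, CO2=6]  = 20
SeaLevel = -Albedo + IceMelt + 5  [with Albedo=3, IceMelt=20]  = 22
Without intervention: IceMelt = -2*Temp + 3*CO2  [with Temp=-1, CO2=6]  = 20; Albedo = min(CO2, IceMelt) - 4  [with CO2=6, IceMelt=20]  = 2; SeaLevel = -Albedo + IceMelt + 5  [with Albedo=2, IceMelt=20]  = 23.
Change = 22 − 23 = -1.

-1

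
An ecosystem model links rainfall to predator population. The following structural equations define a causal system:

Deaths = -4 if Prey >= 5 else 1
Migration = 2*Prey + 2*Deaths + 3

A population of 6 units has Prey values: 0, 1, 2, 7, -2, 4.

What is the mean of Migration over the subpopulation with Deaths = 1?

Observing Deaths=1 restricts to units where Deaths's equation naturally yields 1: Prey ∈ {0, 1, 2, -2, 4}. In that subpopulation Migration = 5, 7, 9, 1, 13, mean 7.

7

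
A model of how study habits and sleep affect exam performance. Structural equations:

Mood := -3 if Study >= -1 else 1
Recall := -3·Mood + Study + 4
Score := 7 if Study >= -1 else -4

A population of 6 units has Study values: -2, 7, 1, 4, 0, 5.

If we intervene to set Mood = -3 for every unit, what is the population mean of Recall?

Under do(Mood=-3), Mood's equation is replaced by Mood=-3 for every unit. Per-unit Recall: 11, 20, 14, 17, 13, 18. Mean = 15.5.

15.5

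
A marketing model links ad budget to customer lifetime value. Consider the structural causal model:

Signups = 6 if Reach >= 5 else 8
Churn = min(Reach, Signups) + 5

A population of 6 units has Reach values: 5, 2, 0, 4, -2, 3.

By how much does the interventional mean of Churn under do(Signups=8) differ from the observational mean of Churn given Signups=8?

0.6

Under do(Signups=8), Signups's equation is replaced by Signups=8 for every unit. Per-unit Churn: 10, 7, 5, 9, 3, 8. Mean = 7.
Conditioning on Signups=8 selects the 5 unit(s) with Reach ∈ {2, 0, 4, -2, 3}. Their Churn values: 7, 5, 9, 3, 8. Mean = 6.4.
Difference = 7 − 6.4 = 0.6.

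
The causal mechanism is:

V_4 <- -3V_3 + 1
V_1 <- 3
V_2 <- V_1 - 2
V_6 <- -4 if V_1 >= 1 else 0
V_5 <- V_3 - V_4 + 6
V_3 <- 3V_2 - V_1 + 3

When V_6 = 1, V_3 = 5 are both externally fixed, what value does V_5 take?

25

Under do(V_6 = 1, V_3 = 5), each intervened variable's structural equation is replaced by its fixed value.
V_4 = -3V_3 + 1  [with V_3=5]  = -14
V_5 = V_3 - V_4 + 6  [with V_3=5, V_4=-14]  = 25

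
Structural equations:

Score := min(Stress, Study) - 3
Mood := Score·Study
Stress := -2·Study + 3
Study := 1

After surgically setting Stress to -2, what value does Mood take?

-5

Under do(Stress=-2), the mechanism Stress := -2·Study + 3 is discarded; Stress is fixed at -2.
Score = min(Stress, Study) - 3  [with Stress=-2, Study=1]  = -5
Mood = Score·Study  [with Score=-5, Study=1]  = -5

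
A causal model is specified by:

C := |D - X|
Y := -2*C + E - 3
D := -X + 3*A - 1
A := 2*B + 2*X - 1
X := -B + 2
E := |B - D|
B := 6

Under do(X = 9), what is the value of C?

68

do(X=9) replaces the equation X := -B + 2 with the constant X = 9.
A = 2*B + 2*X - 1  [with B=6, X=9]  = 29
D = -X + 3*A - 1  [with X=9, A=29]  = 77
C = |D - X|  [with D=77, X=9]  = 68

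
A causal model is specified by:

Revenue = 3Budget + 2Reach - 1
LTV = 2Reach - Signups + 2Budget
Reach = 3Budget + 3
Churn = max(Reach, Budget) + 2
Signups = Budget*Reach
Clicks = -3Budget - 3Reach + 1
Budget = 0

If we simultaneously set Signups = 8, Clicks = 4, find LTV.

The joint intervention fixes Signups = 8, Clicks = 4, removing each variable's own equation.
Reach = 3Budget + 3  [with Budget=0]  = 3
LTV = 2Reach - Signups + 2Budget  [with Reach=3, Signups=8, Budget=0]  = -2

-2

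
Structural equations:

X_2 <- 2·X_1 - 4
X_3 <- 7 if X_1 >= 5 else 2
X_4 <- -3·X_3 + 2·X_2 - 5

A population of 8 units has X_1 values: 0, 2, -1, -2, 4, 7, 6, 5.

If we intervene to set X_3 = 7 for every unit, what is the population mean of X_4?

Under do(X_3=7), X_3's equation is replaced by X_3=7 for every unit. Per-unit X_4: -34, -26, -38, -42, -18, -6, -10, -14. Mean = -23.5.

-23.5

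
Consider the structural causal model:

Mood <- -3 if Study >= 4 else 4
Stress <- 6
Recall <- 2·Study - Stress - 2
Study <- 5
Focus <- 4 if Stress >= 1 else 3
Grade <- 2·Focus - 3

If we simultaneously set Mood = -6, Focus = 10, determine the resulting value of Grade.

The joint intervention fixes Mood = -6, Focus = 10, removing each variable's own equation.
Grade = 2·Focus - 3  [with Focus=10]  = 17

17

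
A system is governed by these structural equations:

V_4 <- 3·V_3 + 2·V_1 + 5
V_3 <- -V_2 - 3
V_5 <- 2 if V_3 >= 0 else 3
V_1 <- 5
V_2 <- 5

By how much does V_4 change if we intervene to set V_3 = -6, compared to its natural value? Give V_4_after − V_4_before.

The intervention breaks the incoming arrows to V_3: V_3 <- -V_2 - 3 no longer applies, and V_3 = -6.
V_4 = 3·V_3 + 2·V_1 + 5  [with V_3=-6, V_1=5]  = -3
Without intervention: V_3 = -V_2 - 3  [with V_2=5]  = -8; V_4 = 3·V_3 + 2·V_1 + 5  [with V_3=-8, V_1=5]  = -9.
Change = -3 − (-9) = 6.

6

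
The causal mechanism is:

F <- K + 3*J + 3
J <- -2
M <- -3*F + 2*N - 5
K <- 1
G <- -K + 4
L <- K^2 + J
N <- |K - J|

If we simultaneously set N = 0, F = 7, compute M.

-26

Under do(N = 0, F = 7), each intervened variable's structural equation is replaced by its fixed value.
M = -3*F + 2*N - 5  [with F=7, N=0]  = -26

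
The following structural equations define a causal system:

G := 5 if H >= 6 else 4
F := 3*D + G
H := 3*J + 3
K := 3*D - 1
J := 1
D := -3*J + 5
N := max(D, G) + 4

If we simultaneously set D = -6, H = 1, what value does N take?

The joint intervention fixes D = -6, H = 1, removing each variable's own equation.
G = 5 if H >= 6 else 4  [with H=1]  = 4
N = max(D, G) + 4  [with D=-6, G=4]  = 8

8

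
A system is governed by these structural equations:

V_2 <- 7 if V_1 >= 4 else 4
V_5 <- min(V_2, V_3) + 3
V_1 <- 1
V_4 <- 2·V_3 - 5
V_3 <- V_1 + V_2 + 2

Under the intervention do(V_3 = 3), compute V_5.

do(V_3=3) replaces the equation V_3 <- V_1 + V_2 + 2 with the constant V_3 = 3.
V_2 = 7 if V_1 >= 4 else 4  [with V_1=1]  = 4
V_5 = min(V_2, V_3) + 3  [with V_2=4, V_3=3]  = 6

6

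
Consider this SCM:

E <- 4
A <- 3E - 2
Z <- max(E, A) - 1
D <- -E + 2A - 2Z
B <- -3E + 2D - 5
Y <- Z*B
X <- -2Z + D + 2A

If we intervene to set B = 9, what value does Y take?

81

The intervention breaks the incoming arrows to B: B <- -3E + 2D - 5 no longer applies, and B = 9.
A = 3E - 2  [with E=4]  = 10
Z = max(E, A) - 1  [with E=4, A=10]  = 9
Y = Z*B  [with Z=9, B=9]  = 81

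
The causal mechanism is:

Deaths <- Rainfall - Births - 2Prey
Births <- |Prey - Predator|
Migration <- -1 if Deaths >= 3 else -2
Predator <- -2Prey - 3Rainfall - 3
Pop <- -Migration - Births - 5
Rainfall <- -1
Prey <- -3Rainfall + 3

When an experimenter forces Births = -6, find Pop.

The intervention breaks the incoming arrows to Births: Births <- |Prey - Predator| no longer applies, and Births = -6.
Prey = -3Rainfall + 3  [with Rainfall=-1]  = 6
Deaths = Rainfall - Births - 2Prey  [with Rainfall=-1, Births=-6, Prey=6]  = -7
Migration = -1 if Deaths >= 3 else -2  [with Deaths=-7]  = -2
Pop = -Migration - Births - 5  [with Migration=-2, Births=-6]  = 3

3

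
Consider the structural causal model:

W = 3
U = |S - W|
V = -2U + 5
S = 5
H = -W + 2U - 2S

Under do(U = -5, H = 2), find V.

Setting U = -5, H = 2 by intervention discards those variables' equations.
V = -2U + 5  [with U=-5]  = 15

15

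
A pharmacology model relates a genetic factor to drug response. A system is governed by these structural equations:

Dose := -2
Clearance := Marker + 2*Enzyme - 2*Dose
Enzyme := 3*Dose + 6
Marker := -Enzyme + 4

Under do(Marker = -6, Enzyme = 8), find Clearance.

14

The joint intervention fixes Marker = -6, Enzyme = 8, removing each variable's own equation.
Clearance = Marker + 2*Enzyme - 2*Dose  [with Marker=-6, Enzyme=8, Dose=-2]  = 14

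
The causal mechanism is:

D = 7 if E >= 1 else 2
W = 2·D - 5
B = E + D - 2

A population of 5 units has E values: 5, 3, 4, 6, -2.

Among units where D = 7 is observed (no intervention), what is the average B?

E[B|D=7] averages over only the 4 units with D=7 (E = 5, 3, 4, 6): B = 10, 8, 9, 11, mean 9.5.

9.5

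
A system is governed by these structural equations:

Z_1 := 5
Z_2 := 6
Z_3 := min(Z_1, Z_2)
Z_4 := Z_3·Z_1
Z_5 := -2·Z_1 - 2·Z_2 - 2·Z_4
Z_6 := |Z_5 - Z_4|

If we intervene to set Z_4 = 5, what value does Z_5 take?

-32

Intervening sets Z_4 = 5 and removes its equation (Z_4 := Z_3·Z_1).
Z_5 = -2·Z_1 - 2·Z_2 - 2·Z_4  [with Z_1=5, Z_2=6, Z_4=5]  = -32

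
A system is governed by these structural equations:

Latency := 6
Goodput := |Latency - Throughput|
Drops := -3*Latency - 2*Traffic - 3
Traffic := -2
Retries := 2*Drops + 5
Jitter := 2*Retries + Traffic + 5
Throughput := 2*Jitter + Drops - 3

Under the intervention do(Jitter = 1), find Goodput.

24

Under do(Jitter=1), the mechanism Jitter := 2*Retries + Traffic + 5 is discarded; Jitter is fixed at 1.
Drops = -3*Latency - 2*Traffic - 3  [with Latency=6, Traffic=-2]  = -17
Throughput = 2*Jitter + Drops - 3  [with Jitter=1, Drops=-17]  = -18
Goodput = |Latency - Throughput|  [with Latency=6, Throughput=-18]  = 24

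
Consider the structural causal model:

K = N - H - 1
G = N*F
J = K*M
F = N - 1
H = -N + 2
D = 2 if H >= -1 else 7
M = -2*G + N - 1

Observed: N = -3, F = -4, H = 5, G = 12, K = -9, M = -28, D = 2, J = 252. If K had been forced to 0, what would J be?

0

do(K=0) replaces the equation K = N - H - 1 with the constant K = 0.
F = N - 1  [with N=-3]  = -4
G = N*F  [with N=-3, F=-4]  = 12
M = -2*G + N - 1  [with G=12, N=-3]  = -28
J = K*M  [with K=0, M=-28]  = 0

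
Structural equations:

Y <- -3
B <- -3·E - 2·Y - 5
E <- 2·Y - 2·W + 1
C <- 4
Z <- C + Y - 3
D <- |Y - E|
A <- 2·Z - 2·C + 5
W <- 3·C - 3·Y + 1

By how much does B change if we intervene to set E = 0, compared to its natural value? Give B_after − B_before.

-147

Intervening sets E = 0 and removes its equation (E <- 2·Y - 2·W + 1).
B = -3·E - 2·Y - 5  [with E=0, Y=-3]  = 1
Without intervention: W = 3·C - 3·Y + 1  [with C=4, Y=-3]  = 22; E = 2·Y - 2·W + 1  [with Y=-3, W=22]  = -49; B = -3·E - 2·Y - 5  [with E=-49, Y=-3]  = 148.
Change = 1 − 148 = -147.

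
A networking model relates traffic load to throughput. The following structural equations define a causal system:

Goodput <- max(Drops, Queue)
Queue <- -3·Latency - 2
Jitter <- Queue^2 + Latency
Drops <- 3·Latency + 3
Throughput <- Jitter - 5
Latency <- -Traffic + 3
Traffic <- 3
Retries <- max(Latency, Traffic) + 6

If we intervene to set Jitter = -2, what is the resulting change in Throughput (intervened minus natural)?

Intervening sets Jitter = -2 and removes its equation (Jitter <- Queue^2 + Latency).
Throughput = Jitter - 5  [with Jitter=-2]  = -7
Without intervention: Latency = -Traffic + 3  [with Traffic=3]  = 0; Queue = -3·Latency - 2  [with Latency=0]  = -2; Jitter = Queue^2 + Latency  [with Queue=-2, Latency=0]  = 4; Throughput = Jitter - 5  [with Jitter=4]  = -1.
Change = -7 − (-1) = -6.

-6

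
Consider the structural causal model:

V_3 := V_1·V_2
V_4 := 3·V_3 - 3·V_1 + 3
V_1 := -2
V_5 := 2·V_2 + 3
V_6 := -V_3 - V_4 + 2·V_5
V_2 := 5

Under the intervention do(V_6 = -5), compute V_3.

-10

do(V_6=-5) replaces the equation V_6 := -V_3 - V_4 + 2·V_5 with the constant V_6 = -5.
V_3 is not downstream of the intervention, so its value is determined by the original equations.
V_3 = V_1·V_2  [with V_1=-2, V_2=5]  = -10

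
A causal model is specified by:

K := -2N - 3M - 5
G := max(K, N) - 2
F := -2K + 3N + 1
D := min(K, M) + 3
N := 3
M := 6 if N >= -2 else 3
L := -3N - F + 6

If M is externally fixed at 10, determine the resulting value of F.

Under do(M=10), the mechanism M := 6 if N >= -2 else 3 is discarded; M is fixed at 10.
K = -2N - 3M - 5  [with N=3, M=10]  = -41
F = -2K + 3N + 1  [with K=-41, N=3]  = 92

92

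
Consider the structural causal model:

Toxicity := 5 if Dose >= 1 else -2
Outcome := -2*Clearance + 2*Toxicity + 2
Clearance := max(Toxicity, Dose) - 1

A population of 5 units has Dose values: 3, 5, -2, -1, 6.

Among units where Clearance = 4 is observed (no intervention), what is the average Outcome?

E[Outcome|Clearance=4] averages over only the 2 units with Clearance=4 (Dose = 3, 5): Outcome = 4, 4, mean 4.

4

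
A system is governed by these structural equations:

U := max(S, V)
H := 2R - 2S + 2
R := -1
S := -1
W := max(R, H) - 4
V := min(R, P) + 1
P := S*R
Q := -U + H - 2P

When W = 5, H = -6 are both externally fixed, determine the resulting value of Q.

-8

Setting W = 5, H = -6 by intervention discards those variables' equations.
P = S*R  [with S=-1, R=-1]  = 1
V = min(R, P) + 1  [with R=-1, P=1]  = 0
U = max(S, V)  [with S=-1, V=0]  = 0
Q = -U + H - 2P  [with U=0, H=-6, P=1]  = -8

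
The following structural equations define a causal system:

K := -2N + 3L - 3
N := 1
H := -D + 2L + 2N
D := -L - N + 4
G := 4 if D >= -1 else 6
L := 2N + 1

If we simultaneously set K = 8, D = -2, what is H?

10

Setting K = 8, D = -2 by intervention discards those variables' equations.
L = 2N + 1  [with N=1]  = 3
H = -D + 2L + 2N  [with D=-2, L=3, N=1]  = 10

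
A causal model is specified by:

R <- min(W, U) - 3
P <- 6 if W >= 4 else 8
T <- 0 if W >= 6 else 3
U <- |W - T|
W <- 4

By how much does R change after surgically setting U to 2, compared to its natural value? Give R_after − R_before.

do(U=2) replaces the equation U <- |W - T| with the constant U = 2.
R = min(W, U) - 3  [with W=4, U=2]  = -1
Without intervention: T = 0 if W >= 6 else 3  [with W=4]  = 3; U = |W - T|  [with W=4, T=3]  = 1; R = min(W, U) - 3  [with W=4, U=1]  = -2.
Change = -1 − (-2) = 1.

1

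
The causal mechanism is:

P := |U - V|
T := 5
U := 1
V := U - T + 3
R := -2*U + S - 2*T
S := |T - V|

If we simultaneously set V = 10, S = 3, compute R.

-9

Setting V = 10, S = 3 by intervention discards those variables' equations.
R = -2*U + S - 2*T  [with U=1, S=3, T=5]  = -9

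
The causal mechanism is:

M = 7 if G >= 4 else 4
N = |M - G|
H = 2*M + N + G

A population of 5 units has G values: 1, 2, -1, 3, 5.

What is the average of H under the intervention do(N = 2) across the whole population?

13.2

Under do(N=2), N's equation is replaced by N=2 for every unit. Per-unit H: 11, 12, 9, 13, 21. Mean = 13.2.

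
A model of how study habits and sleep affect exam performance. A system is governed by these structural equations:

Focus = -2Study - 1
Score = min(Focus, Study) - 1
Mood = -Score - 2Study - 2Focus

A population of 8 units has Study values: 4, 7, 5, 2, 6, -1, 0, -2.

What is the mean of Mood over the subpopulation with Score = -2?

E[Mood|Score=-2] averages over only the 2 units with Score=-2 (Study = -1, 0): Mood = 2, 4, mean 3.

3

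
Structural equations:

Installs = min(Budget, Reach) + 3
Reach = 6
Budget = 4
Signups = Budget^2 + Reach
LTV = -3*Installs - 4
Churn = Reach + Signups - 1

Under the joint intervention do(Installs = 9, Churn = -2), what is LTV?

Setting Installs = 9, Churn = -2 by intervention discards those variables' equations.
LTV = -3*Installs - 4  [with Installs=9]  = -31

-31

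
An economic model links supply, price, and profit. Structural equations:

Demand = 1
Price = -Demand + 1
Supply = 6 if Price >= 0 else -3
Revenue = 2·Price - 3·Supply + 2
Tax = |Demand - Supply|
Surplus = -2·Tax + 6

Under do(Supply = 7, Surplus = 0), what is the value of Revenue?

-19

Setting Supply = 7, Surplus = 0 by intervention discards those variables' equations.
Price = -Demand + 1  [with Demand=1]  = 0
Revenue = 2·Price - 3·Supply + 2  [with Price=0, Supply=7]  = -19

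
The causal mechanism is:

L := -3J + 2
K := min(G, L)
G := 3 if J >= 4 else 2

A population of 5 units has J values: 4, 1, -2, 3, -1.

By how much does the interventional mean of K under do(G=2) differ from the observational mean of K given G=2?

The intervention sets G=2 in all 5 units regardless of J. Recomputing K per unit gives -10, -1, 2, -7, 2; average -2.8.
Conditioning on G=2 selects the 4 unit(s) with J ∈ {1, -2, 3, -1}. Their K values: -1, 2, -7, 2. Mean = -1.
Difference = -2.8 − (-1) = -1.8.

-1.8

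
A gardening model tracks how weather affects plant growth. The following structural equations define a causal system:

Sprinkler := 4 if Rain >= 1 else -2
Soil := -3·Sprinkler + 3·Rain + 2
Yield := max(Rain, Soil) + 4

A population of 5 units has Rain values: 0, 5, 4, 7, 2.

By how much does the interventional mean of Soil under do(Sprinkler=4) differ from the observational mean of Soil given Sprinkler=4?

-2.7

The intervention sets Sprinkler=4 in all 5 units regardless of Rain. Recomputing Soil per unit gives -10, 5, 2, 11, -4; average 0.8.
Observing Sprinkler=4 restricts to units where Sprinkler's equation naturally yields 4: Rain ∈ {5, 4, 7, 2}. In that subpopulation Soil = 5, 2, 11, -4, mean 3.5.
Difference = 0.8 − 3.5 = -2.7.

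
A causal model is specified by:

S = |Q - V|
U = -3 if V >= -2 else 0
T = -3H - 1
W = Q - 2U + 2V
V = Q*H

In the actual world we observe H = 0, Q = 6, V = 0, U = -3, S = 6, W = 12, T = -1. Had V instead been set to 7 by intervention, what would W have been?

The intervention breaks the incoming arrows to V: V = Q*H no longer applies, and V = 7.
U = -3 if V >= -2 else 0  [with V=7]  = -3
W = Q - 2U + 2V  [with Q=6, U=-3, V=7]  = 26

26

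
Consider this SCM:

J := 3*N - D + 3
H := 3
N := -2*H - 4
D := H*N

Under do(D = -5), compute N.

-10

Under do(D=-5), the mechanism D := H*N is discarded; D is fixed at -5.
Since N is not a descendant of the intervened variable, it is unaffected.
N = -2*H - 4  [with H=3]  = -10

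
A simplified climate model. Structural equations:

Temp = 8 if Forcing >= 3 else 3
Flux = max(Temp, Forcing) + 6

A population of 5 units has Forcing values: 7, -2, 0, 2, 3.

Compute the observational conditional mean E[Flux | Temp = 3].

Conditioning on Temp=3 selects the 3 unit(s) with Forcing ∈ {-2, 0, 2}. Their Flux values: 9, 9, 9. Mean = 9.

9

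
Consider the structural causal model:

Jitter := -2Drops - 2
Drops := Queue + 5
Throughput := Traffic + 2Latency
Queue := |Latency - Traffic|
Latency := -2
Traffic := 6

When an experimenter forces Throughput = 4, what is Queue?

8

do(Throughput=4) replaces the equation Throughput := Traffic + 2Latency with the constant Throughput = 4.
Queue is not downstream of the intervention, so its value is determined by the original equations.
Queue = |Latency - Traffic|  [with Latency=-2, Traffic=6]  = 8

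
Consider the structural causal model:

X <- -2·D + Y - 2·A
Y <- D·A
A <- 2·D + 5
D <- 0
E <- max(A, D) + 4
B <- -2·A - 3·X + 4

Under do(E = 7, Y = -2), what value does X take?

Under do(E = 7, Y = -2), each intervened variable's structural equation is replaced by its fixed value.
A = 2·D + 5  [with D=0]  = 5
X = -2·D + Y - 2·A  [with D=0, Y=-2, A=5]  = -12

-12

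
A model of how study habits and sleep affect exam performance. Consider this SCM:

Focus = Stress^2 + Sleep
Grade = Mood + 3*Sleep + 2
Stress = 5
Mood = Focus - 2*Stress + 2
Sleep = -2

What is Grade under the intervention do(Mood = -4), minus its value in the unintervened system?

Intervening sets Mood = -4 and removes its equation (Mood = Focus - 2*Stress + 2).
Grade = Mood + 3*Sleep + 2  [with Mood=-4, Sleep=-2]  = -8
Without intervention: Focus = Stress^2 + Sleep  [with Stress=5, Sleep=-2]  = 23; Mood = Focus - 2*Stress + 2  [with Focus=23, Stress=5]  = 15; Grade = Mood + 3*Sleep + 2  [with Mood=15, Sleep=-2]  = 11.
Change = -8 − 11 = -19.

-19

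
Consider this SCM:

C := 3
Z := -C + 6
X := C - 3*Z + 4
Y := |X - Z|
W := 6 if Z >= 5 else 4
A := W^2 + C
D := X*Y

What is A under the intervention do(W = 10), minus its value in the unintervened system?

84

The intervention breaks the incoming arrows to W: W := 6 if Z >= 5 else 4 no longer applies, and W = 10.
A = W^2 + C  [with W=10, C=3]  = 103
Without intervention: Z = -C + 6  [with C=3]  = 3; W = 6 if Z >= 5 else 4  [with Z=3]  = 4; A = W^2 + C  [with W=4, C=3]  = 19.
Change = 103 − 19 = 84.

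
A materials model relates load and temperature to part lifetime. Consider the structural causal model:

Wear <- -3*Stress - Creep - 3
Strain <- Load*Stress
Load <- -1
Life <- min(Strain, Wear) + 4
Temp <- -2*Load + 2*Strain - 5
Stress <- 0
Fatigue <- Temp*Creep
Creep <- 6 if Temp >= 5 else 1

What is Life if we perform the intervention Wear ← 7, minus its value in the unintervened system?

4

Intervening sets Wear = 7 and removes its equation (Wear <- -3*Stress - Creep - 3).
Strain = Load*Stress  [with Load=-1, Stress=0]  = 0
Life = min(Strain, Wear) + 4  [with Strain=0, Wear=7]  = 4
Without intervention: Strain = Load*Stress  [with Load=-1, Stress=0]  = 0; Temp = -2*Load + 2*Strain - 5  [with Load=-1, Strain=0]  = -3; Creep = 6 if Temp >= 5 else 1  [with Temp=-3]  = 1; Wear = -3*Stress - Creep - 3  [with Stress=0, Creep=1]  = -4; Life = min(Strain, Wear) + 4  [with Strain=0, Wear=-4]  = 0.
Change = 4 − 0 = 4.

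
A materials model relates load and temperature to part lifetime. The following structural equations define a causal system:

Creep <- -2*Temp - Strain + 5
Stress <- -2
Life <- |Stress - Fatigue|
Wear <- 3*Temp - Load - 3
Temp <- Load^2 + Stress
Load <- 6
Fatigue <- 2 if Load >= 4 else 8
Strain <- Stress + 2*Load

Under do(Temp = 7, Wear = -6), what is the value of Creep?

-19

Setting Temp = 7, Wear = -6 by intervention discards those variables' equations.
Strain = Stress + 2*Load  [with Stress=-2, Load=6]  = 10
Creep = -2*Temp - Strain + 5  [with Temp=7, Strain=10]  = -19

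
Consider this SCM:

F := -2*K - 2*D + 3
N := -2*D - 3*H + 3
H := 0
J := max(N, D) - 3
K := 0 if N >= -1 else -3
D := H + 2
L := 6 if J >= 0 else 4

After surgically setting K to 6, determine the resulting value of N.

Under do(K=6), the mechanism K := 0 if N >= -1 else -3 is discarded; K is fixed at 6.
Since N is not a descendant of the intervened variable, it is unaffected.
D = H + 2  [with H=0]  = 2
N = -2*D - 3*H + 3  [with D=2, H=0]  = -1

-1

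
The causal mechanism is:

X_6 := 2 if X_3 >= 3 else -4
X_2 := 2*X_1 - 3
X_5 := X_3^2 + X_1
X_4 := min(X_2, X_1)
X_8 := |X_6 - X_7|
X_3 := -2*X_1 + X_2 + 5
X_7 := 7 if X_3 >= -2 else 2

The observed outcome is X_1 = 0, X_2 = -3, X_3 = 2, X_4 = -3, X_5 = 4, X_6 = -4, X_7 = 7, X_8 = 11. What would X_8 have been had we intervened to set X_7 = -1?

3

do(X_7=-1) replaces the equation X_7 := 7 if X_3 >= -2 else 2 with the constant X_7 = -1.
X_2 = 2*X_1 - 3  [with X_1=0]  = -3
X_3 = -2*X_1 + X_2 + 5  [with X_1=0, X_2=-3]  = 2
X_6 = 2 if X_3 >= 3 else -4  [with X_3=2]  = -4
X_8 = |X_6 - X_7|  [with X_6=-4, X_7=-1]  = 3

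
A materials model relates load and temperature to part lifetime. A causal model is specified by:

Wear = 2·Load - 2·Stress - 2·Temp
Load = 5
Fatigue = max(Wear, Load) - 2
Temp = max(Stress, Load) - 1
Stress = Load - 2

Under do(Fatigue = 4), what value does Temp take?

do(Fatigue=4) replaces the equation Fatigue = max(Wear, Load) - 2 with the constant Fatigue = 4.
Temp is not downstream of the intervention, so its value is determined by the original equations.
Stress = Load - 2  [with Load=5]  = 3
Temp = max(Stress, Load) - 1  [with Stress=3, Load=5]  = 4

4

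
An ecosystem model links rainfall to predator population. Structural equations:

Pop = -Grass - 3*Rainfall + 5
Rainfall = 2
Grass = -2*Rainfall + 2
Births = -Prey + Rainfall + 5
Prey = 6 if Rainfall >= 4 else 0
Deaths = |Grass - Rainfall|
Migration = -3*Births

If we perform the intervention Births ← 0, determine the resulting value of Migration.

Under do(Births=0), the mechanism Births = -Prey + Rainfall + 5 is discarded; Births is fixed at 0.
Migration = -3*Births  [with Births=0]  = 0

0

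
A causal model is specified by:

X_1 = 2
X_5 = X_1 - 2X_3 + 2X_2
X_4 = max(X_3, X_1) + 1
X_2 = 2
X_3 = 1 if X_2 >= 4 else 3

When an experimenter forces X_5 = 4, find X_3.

do(X_5=4) replaces the equation X_5 = X_1 - 2X_3 + 2X_2 with the constant X_5 = 4.
X_3 is not downstream of the intervention, so its value is determined by the original equations.
X_3 = 1 if X_2 >= 4 else 3  [with X_2=2]  = 3

3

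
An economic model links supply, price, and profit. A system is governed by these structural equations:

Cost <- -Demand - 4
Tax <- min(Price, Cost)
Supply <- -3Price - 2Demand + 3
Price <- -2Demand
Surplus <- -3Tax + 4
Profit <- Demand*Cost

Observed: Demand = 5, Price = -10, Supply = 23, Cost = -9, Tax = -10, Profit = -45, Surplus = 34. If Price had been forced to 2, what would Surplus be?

31

Under do(Price=2), the mechanism Price <- -2Demand is discarded; Price is fixed at 2.
Cost = -Demand - 4  [with Demand=5]  = -9
Tax = min(Price, Cost)  [with Price=2, Cost=-9]  = -9
Surplus = -3Tax + 4  [with Tax=-9]  = 31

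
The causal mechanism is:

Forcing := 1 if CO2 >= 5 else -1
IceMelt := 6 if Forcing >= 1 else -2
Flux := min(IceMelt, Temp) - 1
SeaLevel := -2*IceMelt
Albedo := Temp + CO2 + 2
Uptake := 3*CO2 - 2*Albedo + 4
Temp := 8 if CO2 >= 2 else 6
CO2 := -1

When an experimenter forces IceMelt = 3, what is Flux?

The intervention breaks the incoming arrows to IceMelt: IceMelt := 6 if Forcing >= 1 else -2 no longer applies, and IceMelt = 3.
Temp = 8 if CO2 >= 2 else 6  [with CO2=-1]  = 6
Flux = min(IceMelt, Temp) - 1  [with IceMelt=3, Temp=6]  = 2

2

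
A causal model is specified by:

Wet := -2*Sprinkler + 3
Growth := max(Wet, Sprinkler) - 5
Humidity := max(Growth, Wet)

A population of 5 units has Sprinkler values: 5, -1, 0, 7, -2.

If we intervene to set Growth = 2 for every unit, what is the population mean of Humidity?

Under do(Growth=2), Growth's equation is replaced by Growth=2 for every unit. Per-unit Humidity: 2, 5, 3, 2, 7. Mean = 3.8.

3.8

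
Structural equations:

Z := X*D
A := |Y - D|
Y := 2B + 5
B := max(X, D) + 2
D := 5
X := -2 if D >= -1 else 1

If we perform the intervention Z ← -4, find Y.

do(Z=-4) replaces the equation Z := X*D with the constant Z = -4.
No directed path runs from Z to Y, so Y keeps its natural value.
X = -2 if D >= -1 else 1  [with D=5]  = -2
B = max(X, D) + 2  [with X=-2, D=5]  = 7
Y = 2B + 5  [with B=7]  = 19

19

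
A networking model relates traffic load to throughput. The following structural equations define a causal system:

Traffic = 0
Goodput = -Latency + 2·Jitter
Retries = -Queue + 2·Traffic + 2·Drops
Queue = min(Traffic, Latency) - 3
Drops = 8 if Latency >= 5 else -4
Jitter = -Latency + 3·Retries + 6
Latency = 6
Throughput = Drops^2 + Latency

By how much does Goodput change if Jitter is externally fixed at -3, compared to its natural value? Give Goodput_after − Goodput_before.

Intervening sets Jitter = -3 and removes its equation (Jitter = -Latency + 3·Retries + 6).
Goodput = -Latency + 2·Jitter  [with Latency=6, Jitter=-3]  = -12
Without intervention: Queue = min(Traffic, Latency) - 3  [with Traffic=0, Latency=6]  = -3; Drops = 8 if Latency >= 5 else -4  [with Latency=6]  = 8; Retries = -Queue + 2·Traffic + 2·Drops  [with Queue=-3, Traffic=0, Drops=8]  = 19; Jitter = -Latency + 3·Retries + 6  [with Latency=6, Retries=19]  = 57; Goodput = -Latency + 2·Jitter  [with Latency=6, Jitter=57]  = 108.
Change = -12 − 108 = -120.

-120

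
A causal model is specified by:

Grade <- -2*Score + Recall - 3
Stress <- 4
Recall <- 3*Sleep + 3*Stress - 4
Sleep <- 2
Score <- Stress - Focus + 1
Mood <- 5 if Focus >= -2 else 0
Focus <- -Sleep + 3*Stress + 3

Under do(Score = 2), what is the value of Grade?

7

The intervention breaks the incoming arrows to Score: Score <- Stress - Focus + 1 no longer applies, and Score = 2.
Recall = 3*Sleep + 3*Stress - 4  [with Sleep=2, Stress=4]  = 14
Grade = -2*Score + Recall - 3  [with Score=2, Recall=14]  = 7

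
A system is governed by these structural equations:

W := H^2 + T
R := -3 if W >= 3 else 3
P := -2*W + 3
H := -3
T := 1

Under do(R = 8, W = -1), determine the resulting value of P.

The joint intervention fixes R = 8, W = -1, removing each variable's own equation.
P = -2*W + 3  [with W=-1]  = 5

5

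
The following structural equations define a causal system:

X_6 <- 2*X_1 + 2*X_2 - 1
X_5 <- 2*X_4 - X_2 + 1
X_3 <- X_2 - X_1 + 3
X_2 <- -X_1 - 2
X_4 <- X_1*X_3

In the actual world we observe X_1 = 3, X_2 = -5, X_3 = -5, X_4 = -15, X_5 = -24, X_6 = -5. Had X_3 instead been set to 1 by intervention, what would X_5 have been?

12

do(X_3=1) replaces the equation X_3 <- X_2 - X_1 + 3 with the constant X_3 = 1.
X_2 = -X_1 - 2  [with X_1=3]  = -5
X_4 = X_1*X_3  [with X_1=3, X_3=1]  = 3
X_5 = 2*X_4 - X_2 + 1  [with X_4=3, X_2=-5]  = 12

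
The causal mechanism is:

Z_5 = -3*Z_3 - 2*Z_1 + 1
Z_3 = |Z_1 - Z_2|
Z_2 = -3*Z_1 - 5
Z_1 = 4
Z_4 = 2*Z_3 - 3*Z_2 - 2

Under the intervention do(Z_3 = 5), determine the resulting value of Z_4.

59

The intervention breaks the incoming arrows to Z_3: Z_3 = |Z_1 - Z_2| no longer applies, and Z_3 = 5.
Z_2 = -3*Z_1 - 5  [with Z_1=4]  = -17
Z_4 = 2*Z_3 - 3*Z_2 - 2  [with Z_3=5, Z_2=-17]  = 59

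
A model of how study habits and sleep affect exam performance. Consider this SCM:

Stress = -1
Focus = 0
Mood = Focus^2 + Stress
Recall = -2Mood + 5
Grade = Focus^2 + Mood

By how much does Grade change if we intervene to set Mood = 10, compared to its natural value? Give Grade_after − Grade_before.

11

do(Mood=10) replaces the equation Mood = Focus^2 + Stress with the constant Mood = 10.
Grade = Focus^2 + Mood  [with Focus=0, Mood=10]  = 10
Without intervention: Mood = Focus^2 + Stress  [with Focus=0, Stress=-1]  = -1; Grade = Focus^2 + Mood  [with Focus=0, Mood=-1]  = -1.
Change = 10 − (-1) = 11.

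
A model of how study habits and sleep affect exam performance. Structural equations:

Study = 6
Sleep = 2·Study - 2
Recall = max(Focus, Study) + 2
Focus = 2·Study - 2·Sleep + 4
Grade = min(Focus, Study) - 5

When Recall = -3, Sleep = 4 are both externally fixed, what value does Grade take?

The joint intervention fixes Recall = -3, Sleep = 4, removing each variable's own equation.
Focus = 2·Study - 2·Sleep + 4  [with Study=6, Sleep=4]  = 8
Grade = min(Focus, Study) - 5  [with Focus=8, Study=6]  = 1

1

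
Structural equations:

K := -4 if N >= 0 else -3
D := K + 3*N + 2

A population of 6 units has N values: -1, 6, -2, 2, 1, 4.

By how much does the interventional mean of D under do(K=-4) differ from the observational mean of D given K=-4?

Every unit gets K=-4 under the intervention. D values become -5, 16, -8, 4, 1, 10; E[D|do(K=-4)] = 3.
Observing K=-4 restricts to units where K's equation naturally yields -4: N ∈ {6, 2, 1, 4}. In that subpopulation D = 16, 4, 1, 10, mean 7.75.
Difference = 3 − 7.75 = -4.75.

-4.75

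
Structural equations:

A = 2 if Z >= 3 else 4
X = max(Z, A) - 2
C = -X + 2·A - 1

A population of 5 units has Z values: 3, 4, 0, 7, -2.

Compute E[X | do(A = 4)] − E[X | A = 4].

Under do(A=4), A's equation is replaced by A=4 for every unit. Per-unit X: 2, 2, 2, 5, 2. Mean = 2.6.
Observing A=4 restricts to units where A's equation naturally yields 4: Z ∈ {0, -2}. In that subpopulation X = 2, 2, mean 2.
Difference = 2.6 − 2 = 0.6.

0.6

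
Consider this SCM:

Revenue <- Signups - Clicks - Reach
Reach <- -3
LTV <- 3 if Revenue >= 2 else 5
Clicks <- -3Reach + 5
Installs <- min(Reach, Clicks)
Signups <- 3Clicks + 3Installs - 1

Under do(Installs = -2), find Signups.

35

The intervention breaks the incoming arrows to Installs: Installs <- min(Reach, Clicks) no longer applies, and Installs = -2.
Clicks = -3Reach + 5  [with Reach=-3]  = 14
Signups = 3Clicks + 3Installs - 1  [with Clicks=14, Installs=-2]  = 35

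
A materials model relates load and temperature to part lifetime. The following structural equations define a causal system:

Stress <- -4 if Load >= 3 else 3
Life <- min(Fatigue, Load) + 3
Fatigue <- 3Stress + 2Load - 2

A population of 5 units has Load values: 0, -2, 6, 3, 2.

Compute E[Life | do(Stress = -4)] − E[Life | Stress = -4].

-5.4

do(Stress=-4) breaks Stress's dependence on Load. With Stress=-4 fixed, Life across the units is -11, -15, 1, -5, -7, mean -7.4.
Observing Stress=-4 restricts to units where Stress's equation naturally yields -4: Load ∈ {6, 3}. In that subpopulation Life = 1, -5, mean -2.
Difference = -7.4 − (-2) = -5.4.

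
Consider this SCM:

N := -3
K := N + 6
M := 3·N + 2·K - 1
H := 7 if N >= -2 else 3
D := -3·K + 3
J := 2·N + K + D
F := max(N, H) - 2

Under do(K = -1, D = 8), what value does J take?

Setting K = -1, D = 8 by intervention discards those variables' equations.
J = 2·N + K + D  [with N=-3, K=-1, D=8]  = 1

1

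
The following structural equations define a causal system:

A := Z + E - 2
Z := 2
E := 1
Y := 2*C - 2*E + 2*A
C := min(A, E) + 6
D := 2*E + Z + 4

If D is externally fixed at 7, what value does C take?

7

Intervening sets D = 7 and removes its equation (D := 2*E + Z + 4).
No directed path runs from D to C, so C keeps its natural value.
A = Z + E - 2  [with Z=2, E=1]  = 1
C = min(A, E) + 6  [with A=1, E=1]  = 7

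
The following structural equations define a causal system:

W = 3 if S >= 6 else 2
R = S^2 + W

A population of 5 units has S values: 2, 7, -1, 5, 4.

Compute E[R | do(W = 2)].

21

The intervention sets W=2 in all 5 units regardless of S. Recomputing R per unit gives 6, 51, 3, 27, 18; average 21.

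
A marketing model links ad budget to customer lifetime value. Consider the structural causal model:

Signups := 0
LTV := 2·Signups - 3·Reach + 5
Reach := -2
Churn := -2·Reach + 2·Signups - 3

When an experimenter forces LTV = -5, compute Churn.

Under do(LTV=-5), the mechanism LTV := 2·Signups - 3·Reach + 5 is discarded; LTV is fixed at -5.
Since Churn is not a descendant of the intervened variable, it is unaffected.
Churn = -2·Reach + 2·Signups - 3  [with Reach=-2, Signups=0]  = 1

1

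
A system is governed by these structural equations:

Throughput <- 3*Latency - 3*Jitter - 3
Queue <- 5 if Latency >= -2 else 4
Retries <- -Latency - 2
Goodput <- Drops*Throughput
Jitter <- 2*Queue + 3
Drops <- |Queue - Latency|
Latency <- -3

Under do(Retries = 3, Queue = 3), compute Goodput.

-234

Under do(Retries = 3, Queue = 3), each intervened variable's structural equation is replaced by its fixed value.
Drops = |Queue - Latency|  [with Queue=3, Latency=-3]  = 6
Jitter = 2*Queue + 3  [with Queue=3]  = 9
Throughput = 3*Latency - 3*Jitter - 3  [with Latency=-3, Jitter=9]  = -39
Goodput = Drops*Throughput  [with Drops=6, Throughput=-39]  = -234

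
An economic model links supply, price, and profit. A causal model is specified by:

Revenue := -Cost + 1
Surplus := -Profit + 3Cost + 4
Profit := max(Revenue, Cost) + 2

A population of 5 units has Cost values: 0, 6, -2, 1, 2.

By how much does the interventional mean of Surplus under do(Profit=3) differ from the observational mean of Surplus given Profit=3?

2.7

The intervention sets Profit=3 in all 5 units regardless of Cost. Recomputing Surplus per unit gives 1, 19, -5, 4, 7; average 5.2.
Observing Profit=3 restricts to units where Profit's equation naturally yields 3: Cost ∈ {0, 1}. In that subpopulation Surplus = 1, 4, mean 2.5.
Difference = 5.2 − 2.5 = 2.7.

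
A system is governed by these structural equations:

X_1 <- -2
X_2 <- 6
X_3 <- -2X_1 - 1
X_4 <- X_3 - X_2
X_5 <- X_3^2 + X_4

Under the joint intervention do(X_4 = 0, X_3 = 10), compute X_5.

100

The joint intervention fixes X_4 = 0, X_3 = 10, removing each variable's own equation.
X_5 = X_3^2 + X_4  [with X_3=10, X_4=0]  = 100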